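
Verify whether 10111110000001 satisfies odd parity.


Number of 1s: 7

Yes, parity is correct (7 ones)


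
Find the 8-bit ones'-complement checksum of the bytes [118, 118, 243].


Sum = 479 mod 256 = 223
Complement = 32

32


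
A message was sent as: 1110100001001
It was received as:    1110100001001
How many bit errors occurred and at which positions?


XOR: 0000000000000

0 errors (received matches sent)


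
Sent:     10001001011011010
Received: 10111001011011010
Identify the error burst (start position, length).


XOR: 00110000000000000

Burst at position 2, length 2


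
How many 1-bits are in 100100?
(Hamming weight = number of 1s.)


Counting 1s in 100100

2


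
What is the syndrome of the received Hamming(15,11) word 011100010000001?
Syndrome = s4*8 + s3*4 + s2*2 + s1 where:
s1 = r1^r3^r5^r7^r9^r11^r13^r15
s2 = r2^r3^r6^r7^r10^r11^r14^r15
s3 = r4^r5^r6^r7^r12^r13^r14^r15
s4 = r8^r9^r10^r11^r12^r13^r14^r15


s1=0, s2=1, s3=0, s4=0

Syndrome = 2 (error at position 2)


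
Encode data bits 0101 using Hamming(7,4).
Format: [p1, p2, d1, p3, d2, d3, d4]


Parity bits: p1=0, p2=1, p3=0

0100101


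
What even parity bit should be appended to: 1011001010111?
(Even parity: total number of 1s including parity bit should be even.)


Number of 1s in data: 8
Parity bit: 0

0


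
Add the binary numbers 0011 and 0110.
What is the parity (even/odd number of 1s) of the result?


0011 = 3
0110 = 6
Sum = 9 = 1001
1s count = 2

even parity (2 ones in 1001)


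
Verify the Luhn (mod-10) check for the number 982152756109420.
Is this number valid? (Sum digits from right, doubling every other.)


Luhn sum = 62
62 mod 10 = 2

Invalid (Luhn sum mod 10 = 2)


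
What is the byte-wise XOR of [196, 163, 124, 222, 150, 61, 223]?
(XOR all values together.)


XOR chain: 196 ^ 163 ^ 124 ^ 222 ^ 150 ^ 61 ^ 223 = 177

177


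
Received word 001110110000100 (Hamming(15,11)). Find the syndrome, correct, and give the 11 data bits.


Syndrome = 0: no error detected

Data: 11010000100 (no errors)


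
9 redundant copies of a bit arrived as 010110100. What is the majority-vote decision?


Ones: 4 out of 9
Threshold: 5

0 (4/9 voted 1)


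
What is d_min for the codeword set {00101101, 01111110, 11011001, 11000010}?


Comparing all pairs, minimum distance: 4
Can detect 3 errors, correct 1 errors

4


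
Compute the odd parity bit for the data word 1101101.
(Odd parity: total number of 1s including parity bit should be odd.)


Number of 1s in data: 5
Parity bit: 0

0


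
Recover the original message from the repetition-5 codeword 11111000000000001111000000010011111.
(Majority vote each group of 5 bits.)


Groups: 11111, 00000, 00000, 01111, 00000, 00100, 11111
Majority votes: 1001001

1001001


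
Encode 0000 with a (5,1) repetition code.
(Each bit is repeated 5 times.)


Each bit -> 5 copies

00000000000000000000


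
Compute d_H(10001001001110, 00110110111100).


XOR: 10111111110010
Count of 1s: 10

10


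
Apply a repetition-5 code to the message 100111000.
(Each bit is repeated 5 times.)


Each bit -> 5 copies

111110000000000111111111111111000000000000000


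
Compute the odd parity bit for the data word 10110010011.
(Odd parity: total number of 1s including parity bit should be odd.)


Number of 1s in data: 6
Parity bit: 1

1


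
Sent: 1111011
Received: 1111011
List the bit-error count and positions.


XOR: 0000000

0 errors (received matches sent)


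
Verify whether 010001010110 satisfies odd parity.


Number of 1s: 5

Yes, parity is correct (5 ones)


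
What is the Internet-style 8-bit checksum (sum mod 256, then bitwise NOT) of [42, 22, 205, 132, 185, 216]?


Sum = 802 mod 256 = 34
Complement = 221

221


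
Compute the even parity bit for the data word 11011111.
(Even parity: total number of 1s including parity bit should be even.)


Number of 1s in data: 7
Parity bit: 1

1


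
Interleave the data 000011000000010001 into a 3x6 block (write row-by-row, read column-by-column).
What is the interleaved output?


Matrix:
  000011
  000000
  010001
Read columns: 000001000000100101

000001000000100101


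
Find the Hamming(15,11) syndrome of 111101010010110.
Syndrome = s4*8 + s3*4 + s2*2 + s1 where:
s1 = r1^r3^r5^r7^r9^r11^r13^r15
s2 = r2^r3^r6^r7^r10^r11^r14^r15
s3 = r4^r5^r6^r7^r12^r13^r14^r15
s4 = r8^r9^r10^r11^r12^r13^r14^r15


s1=0, s2=1, s3=0, s4=0

Syndrome = 2 (error at position 2)


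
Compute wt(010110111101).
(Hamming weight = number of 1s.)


Counting 1s in 010110111101

8


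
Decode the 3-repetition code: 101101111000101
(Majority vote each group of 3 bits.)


Groups: 101, 101, 111, 000, 101
Majority votes: 11101

11101


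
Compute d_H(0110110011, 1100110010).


XOR: 1010000001
Count of 1s: 3

3


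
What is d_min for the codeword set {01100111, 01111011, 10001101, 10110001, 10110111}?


Comparing all pairs, minimum distance: 2
Can detect 1 errors, correct 0 errors

2


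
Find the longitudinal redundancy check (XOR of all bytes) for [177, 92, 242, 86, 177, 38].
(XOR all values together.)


XOR chain: 177 ^ 92 ^ 242 ^ 86 ^ 177 ^ 38 = 222

222


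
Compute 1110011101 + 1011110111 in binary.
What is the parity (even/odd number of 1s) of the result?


1110011101 = 925
1011110111 = 759
Sum = 1684 = 11010010100
1s count = 5

odd parity (5 ones in 11010010100)


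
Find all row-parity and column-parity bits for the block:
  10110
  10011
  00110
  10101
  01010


Row parities: 11010
Column parities: 11100

Row P: 11010, Col P: 11100, Corner: 1


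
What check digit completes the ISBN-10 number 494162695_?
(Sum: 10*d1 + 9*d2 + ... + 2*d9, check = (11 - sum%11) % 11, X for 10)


Weighted sum: 267
267 mod 11 = 3

Check digit: 8


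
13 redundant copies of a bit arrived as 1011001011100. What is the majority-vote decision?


Ones: 7 out of 13
Threshold: 7

1 (7/13 voted 1)


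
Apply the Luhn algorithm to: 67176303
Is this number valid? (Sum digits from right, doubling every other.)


Luhn sum = 28
28 mod 10 = 8

Invalid (Luhn sum mod 10 = 8)


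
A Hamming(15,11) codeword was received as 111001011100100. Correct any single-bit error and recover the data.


Syndrome = 0: no error detected

Data: 10101100100 (no errors)


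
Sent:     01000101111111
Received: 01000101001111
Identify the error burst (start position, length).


XOR: 00000000110000

Burst at position 8, length 2


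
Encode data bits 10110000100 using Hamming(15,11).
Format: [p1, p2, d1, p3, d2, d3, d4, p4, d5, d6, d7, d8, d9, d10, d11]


Parity bits: p1=1, p2=1, p3=1, p4=1

111101110000100


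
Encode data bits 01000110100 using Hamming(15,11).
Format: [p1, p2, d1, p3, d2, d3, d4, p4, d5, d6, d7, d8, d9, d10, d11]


Parity bits: p1=1, p2=0, p3=0, p4=1

100010010110100


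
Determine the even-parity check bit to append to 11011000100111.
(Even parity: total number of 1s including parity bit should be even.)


Number of 1s in data: 8
Parity bit: 0

0


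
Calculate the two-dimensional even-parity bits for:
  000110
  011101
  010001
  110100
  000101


Row parities: 00010
Column parities: 111011

Row P: 00010, Col P: 111011, Corner: 1


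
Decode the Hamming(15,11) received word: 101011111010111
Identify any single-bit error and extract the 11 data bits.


Syndrome = 0: no error detected

Data: 11111010111 (no errors)


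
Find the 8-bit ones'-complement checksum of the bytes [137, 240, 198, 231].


Sum = 806 mod 256 = 38
Complement = 217

217


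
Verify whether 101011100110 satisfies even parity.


Number of 1s: 7

No, parity error (7 ones)


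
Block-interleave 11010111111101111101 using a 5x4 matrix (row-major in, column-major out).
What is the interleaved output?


Matrix:
  1101
  0111
  1111
  0111
  1101
Read columns: 10101111110111011111

10101111110111011111


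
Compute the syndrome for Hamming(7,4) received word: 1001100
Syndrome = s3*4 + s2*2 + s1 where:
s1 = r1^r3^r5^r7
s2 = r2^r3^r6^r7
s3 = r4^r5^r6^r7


s1=0, s2=0, s3=0

Syndrome = 0 (no error)


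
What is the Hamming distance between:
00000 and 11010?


XOR: 11010
Count of 1s: 3

3


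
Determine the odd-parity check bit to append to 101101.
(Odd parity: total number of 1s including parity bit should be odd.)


Number of 1s in data: 4
Parity bit: 1

1


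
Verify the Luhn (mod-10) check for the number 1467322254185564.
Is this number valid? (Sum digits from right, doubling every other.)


Luhn sum = 58
58 mod 10 = 8

Invalid (Luhn sum mod 10 = 8)


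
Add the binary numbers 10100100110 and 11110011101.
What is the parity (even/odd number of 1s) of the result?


10100100110 = 1318
11110011101 = 1949
Sum = 3267 = 110011000011
1s count = 6

even parity (6 ones in 110011000011)


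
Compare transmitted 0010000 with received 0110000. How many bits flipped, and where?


XOR: 0100000

1 error(s) at position(s): 1


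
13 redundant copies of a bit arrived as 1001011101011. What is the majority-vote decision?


Ones: 8 out of 13
Threshold: 7

1 (8/13 voted 1)


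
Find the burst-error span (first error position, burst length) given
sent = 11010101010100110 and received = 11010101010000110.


XOR: 00000000000100000

Burst at position 11, length 1


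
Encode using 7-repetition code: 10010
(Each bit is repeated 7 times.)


Each bit -> 7 copies

11111110000000000000011111110000000


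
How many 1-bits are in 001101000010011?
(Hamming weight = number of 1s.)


Counting 1s in 001101000010011

6


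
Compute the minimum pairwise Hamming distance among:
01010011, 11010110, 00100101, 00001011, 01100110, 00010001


Comparing all pairs, minimum distance: 2
Can detect 1 errors, correct 0 errors

2


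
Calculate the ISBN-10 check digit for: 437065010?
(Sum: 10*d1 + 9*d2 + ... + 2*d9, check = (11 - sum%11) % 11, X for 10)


Weighted sum: 187
187 mod 11 = 0

Check digit: 0


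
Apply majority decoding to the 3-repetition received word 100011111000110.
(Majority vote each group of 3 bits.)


Groups: 100, 011, 111, 000, 110
Majority votes: 01101

01101


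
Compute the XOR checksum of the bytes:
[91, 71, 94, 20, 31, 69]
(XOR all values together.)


XOR chain: 91 ^ 71 ^ 94 ^ 20 ^ 31 ^ 69 = 12

12


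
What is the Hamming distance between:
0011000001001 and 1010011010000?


XOR: 1001011011001
Count of 1s: 7

7


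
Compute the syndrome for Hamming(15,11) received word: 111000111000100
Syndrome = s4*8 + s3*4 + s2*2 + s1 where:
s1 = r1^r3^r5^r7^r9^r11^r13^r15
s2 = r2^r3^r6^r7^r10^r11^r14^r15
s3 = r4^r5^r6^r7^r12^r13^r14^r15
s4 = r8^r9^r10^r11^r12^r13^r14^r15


s1=1, s2=1, s3=0, s4=1

Syndrome = 11 (error at position 11)


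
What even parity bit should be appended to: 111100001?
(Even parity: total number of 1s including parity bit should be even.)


Number of 1s in data: 5
Parity bit: 1

1


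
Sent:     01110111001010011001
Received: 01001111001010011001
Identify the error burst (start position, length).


XOR: 00111000000000000000

Burst at position 2, length 3


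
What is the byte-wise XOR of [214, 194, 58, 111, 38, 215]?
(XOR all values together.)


XOR chain: 214 ^ 194 ^ 58 ^ 111 ^ 38 ^ 215 = 176

176


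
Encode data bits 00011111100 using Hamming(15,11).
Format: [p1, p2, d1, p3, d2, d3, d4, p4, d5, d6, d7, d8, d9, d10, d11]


Parity bits: p1=0, p2=1, p3=1, p4=1

010100111111100


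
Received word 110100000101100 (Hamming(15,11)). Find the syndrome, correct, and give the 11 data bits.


Syndrome = 12: error at position 12

Data: 00000100100 (corrected bit 12)


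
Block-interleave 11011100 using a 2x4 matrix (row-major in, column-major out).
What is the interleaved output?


Matrix:
  1101
  1100
Read columns: 11110010

11110010


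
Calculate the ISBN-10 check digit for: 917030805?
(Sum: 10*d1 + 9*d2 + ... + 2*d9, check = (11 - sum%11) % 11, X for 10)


Weighted sum: 215
215 mod 11 = 6

Check digit: 5


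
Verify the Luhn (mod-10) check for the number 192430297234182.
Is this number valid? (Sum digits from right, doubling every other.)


Luhn sum = 66
66 mod 10 = 6

Invalid (Luhn sum mod 10 = 6)


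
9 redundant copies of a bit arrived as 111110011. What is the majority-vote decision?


Ones: 7 out of 9
Threshold: 5

1 (7/9 voted 1)


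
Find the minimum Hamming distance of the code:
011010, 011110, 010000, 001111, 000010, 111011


Comparing all pairs, minimum distance: 1
Can detect 0 errors, correct 0 errors

1


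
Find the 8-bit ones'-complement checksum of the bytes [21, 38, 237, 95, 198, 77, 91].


Sum = 757 mod 256 = 245
Complement = 10

10


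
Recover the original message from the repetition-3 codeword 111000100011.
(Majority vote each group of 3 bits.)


Groups: 111, 000, 100, 011
Majority votes: 1001

1001


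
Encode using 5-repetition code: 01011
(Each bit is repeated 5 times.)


Each bit -> 5 copies

0000011111000001111111111


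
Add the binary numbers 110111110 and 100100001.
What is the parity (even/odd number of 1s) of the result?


110111110 = 446
100100001 = 289
Sum = 735 = 1011011111
1s count = 8

even parity (8 ones in 1011011111)


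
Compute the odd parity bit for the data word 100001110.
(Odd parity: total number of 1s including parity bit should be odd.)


Number of 1s in data: 4
Parity bit: 1

1


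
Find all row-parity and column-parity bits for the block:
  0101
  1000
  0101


Row parities: 010
Column parities: 1000

Row P: 010, Col P: 1000, Corner: 1


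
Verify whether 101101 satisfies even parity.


Number of 1s: 4

Yes, parity is correct (4 ones)


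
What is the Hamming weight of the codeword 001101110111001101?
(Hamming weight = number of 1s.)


Counting 1s in 001101110111001101

11


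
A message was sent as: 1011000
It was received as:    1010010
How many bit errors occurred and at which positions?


XOR: 0001010

2 error(s) at position(s): 3, 5


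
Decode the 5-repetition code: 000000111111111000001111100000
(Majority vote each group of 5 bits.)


Groups: 00000, 01111, 11111, 00000, 11111, 00000
Majority votes: 011010

011010


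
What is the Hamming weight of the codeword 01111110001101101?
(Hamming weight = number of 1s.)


Counting 1s in 01111110001101101

11


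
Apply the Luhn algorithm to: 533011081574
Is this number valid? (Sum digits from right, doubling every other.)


Luhn sum = 37
37 mod 10 = 7

Invalid (Luhn sum mod 10 = 7)


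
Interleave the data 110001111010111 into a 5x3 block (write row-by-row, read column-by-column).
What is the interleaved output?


Matrix:
  110
  001
  111
  010
  111
Read columns: 101011011101101

101011011101101


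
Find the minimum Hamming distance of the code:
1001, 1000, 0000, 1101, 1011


Comparing all pairs, minimum distance: 1
Can detect 0 errors, correct 0 errors

1


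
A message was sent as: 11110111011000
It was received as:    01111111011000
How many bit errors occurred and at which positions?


XOR: 10001000000000

2 error(s) at position(s): 0, 4


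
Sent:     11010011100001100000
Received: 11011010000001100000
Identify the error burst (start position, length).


XOR: 00001001100000000000

Burst at position 4, length 5


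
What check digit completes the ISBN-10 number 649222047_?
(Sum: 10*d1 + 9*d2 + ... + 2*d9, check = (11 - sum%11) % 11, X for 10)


Weighted sum: 230
230 mod 11 = 10

Check digit: 1


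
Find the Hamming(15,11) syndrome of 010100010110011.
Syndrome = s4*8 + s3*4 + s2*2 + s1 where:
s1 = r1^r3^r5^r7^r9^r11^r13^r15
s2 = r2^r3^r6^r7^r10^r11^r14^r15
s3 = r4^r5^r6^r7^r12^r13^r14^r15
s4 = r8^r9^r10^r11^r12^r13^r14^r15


s1=0, s2=1, s3=1, s4=1

Syndrome = 14 (error at position 14)


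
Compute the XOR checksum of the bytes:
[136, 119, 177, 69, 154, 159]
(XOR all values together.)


XOR chain: 136 ^ 119 ^ 177 ^ 69 ^ 154 ^ 159 = 14

14


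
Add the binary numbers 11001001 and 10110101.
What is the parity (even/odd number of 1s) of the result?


11001001 = 201
10110101 = 181
Sum = 382 = 101111110
1s count = 7

odd parity (7 ones in 101111110)


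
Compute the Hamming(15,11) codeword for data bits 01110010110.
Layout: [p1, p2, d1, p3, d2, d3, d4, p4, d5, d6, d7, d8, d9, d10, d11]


Parity bits: p1=0, p2=0, p3=1, p4=1

000111110010110


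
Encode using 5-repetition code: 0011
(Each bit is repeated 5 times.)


Each bit -> 5 copies

00000000001111111111


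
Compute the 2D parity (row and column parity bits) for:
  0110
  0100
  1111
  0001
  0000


Row parities: 01010
Column parities: 1100

Row P: 01010, Col P: 1100, Corner: 0


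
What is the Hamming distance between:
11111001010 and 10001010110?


XOR: 01110011100
Count of 1s: 6

6


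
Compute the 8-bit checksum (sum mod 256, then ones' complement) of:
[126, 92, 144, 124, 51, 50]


Sum = 587 mod 256 = 75
Complement = 180

180


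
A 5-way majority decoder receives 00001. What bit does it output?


Ones: 1 out of 5
Threshold: 3

0 (1/5 voted 1)


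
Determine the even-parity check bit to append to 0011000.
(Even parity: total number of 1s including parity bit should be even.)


Number of 1s in data: 2
Parity bit: 0

0


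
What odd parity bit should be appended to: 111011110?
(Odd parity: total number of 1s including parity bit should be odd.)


Number of 1s in data: 7
Parity bit: 0

0


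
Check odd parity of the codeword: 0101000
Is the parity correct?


Number of 1s: 2

No, parity error (2 ones)


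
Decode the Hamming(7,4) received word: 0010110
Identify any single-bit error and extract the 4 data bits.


Syndrome = 0: no error detected

Data: 1110 (no errors)


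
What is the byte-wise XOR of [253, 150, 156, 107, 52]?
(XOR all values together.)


XOR chain: 253 ^ 150 ^ 156 ^ 107 ^ 52 = 168

168


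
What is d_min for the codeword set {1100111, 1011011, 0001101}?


Comparing all pairs, minimum distance: 4
Can detect 3 errors, correct 1 errors

4


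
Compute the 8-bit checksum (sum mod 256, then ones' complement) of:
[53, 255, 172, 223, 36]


Sum = 739 mod 256 = 227
Complement = 28

28


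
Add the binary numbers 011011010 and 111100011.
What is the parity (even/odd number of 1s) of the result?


011011010 = 218
111100011 = 483
Sum = 701 = 1010111101
1s count = 7

odd parity (7 ones in 1010111101)


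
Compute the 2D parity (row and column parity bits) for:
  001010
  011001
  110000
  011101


Row parities: 0100
Column parities: 111110

Row P: 0100, Col P: 111110, Corner: 1


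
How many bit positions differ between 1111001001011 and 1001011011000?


XOR: 0110010010011
Count of 1s: 6

6


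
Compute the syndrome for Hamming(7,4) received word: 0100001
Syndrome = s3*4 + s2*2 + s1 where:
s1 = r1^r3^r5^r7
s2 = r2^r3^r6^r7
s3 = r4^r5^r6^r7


s1=1, s2=0, s3=1

Syndrome = 5 (error at position 5)


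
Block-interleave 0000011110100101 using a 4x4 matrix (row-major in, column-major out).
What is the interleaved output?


Matrix:
  0000
  0111
  1010
  0101
Read columns: 0010010101100101

0010010101100101


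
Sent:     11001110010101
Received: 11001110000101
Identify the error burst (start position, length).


XOR: 00000000010000

Burst at position 9, length 1


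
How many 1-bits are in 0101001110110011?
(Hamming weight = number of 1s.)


Counting 1s in 0101001110110011

9


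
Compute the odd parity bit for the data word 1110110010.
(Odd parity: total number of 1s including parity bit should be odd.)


Number of 1s in data: 6
Parity bit: 1

1


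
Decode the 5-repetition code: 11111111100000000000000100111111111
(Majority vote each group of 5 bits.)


Groups: 11111, 11110, 00000, 00000, 00010, 01111, 11111
Majority votes: 1100011

1100011


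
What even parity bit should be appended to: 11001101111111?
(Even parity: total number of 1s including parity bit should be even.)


Number of 1s in data: 11
Parity bit: 1

1


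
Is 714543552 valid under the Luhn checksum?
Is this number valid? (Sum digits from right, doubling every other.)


Luhn sum = 32
32 mod 10 = 2

Invalid (Luhn sum mod 10 = 2)


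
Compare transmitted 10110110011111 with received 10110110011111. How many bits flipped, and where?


XOR: 00000000000000

0 errors (received matches sent)


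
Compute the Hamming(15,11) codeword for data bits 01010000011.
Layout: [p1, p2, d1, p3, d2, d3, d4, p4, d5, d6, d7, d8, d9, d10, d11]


Parity bits: p1=1, p2=1, p3=0, p4=0

110010100000011


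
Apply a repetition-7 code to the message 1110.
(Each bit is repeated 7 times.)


Each bit -> 7 copies

1111111111111111111110000000


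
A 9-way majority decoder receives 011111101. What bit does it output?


Ones: 7 out of 9
Threshold: 5

1 (7/9 voted 1)


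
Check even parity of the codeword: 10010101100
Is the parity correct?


Number of 1s: 5

No, parity error (5 ones)


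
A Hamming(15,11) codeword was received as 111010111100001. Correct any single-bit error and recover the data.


Syndrome = 6: error at position 6

Data: 11111100001 (corrected bit 6)


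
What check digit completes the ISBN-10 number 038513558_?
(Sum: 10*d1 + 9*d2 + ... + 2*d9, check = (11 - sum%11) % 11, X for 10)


Weighted sum: 198
198 mod 11 = 0

Check digit: 0


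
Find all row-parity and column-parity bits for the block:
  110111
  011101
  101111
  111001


Row parities: 1010
Column parities: 111100

Row P: 1010, Col P: 111100, Corner: 0


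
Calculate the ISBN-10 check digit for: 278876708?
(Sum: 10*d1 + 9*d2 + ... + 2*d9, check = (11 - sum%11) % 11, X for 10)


Weighted sum: 319
319 mod 11 = 0

Check digit: 0


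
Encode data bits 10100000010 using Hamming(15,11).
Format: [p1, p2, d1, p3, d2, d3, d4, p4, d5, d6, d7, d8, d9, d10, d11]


Parity bits: p1=1, p2=1, p3=0, p4=1

111001010000010


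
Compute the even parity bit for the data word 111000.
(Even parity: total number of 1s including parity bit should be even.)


Number of 1s in data: 3
Parity bit: 1

1


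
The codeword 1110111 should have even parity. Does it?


Number of 1s: 6

Yes, parity is correct (6 ones)


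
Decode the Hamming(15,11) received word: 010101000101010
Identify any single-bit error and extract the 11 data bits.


Syndrome = 8: error at position 8

Data: 00100101010 (corrected bit 8)


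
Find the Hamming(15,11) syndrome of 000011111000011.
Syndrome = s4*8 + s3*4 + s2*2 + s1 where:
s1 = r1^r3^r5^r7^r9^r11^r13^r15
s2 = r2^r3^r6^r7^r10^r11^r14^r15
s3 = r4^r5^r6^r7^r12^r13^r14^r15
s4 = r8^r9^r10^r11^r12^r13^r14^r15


s1=0, s2=0, s3=1, s4=0

Syndrome = 4 (error at position 4)


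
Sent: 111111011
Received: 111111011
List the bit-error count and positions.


XOR: 000000000

0 errors (received matches sent)


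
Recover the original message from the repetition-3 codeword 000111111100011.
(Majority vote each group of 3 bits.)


Groups: 000, 111, 111, 100, 011
Majority votes: 01101

01101


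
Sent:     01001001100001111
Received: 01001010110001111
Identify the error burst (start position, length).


XOR: 00000011010000000

Burst at position 6, length 4


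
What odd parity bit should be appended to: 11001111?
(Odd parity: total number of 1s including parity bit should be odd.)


Number of 1s in data: 6
Parity bit: 1

1


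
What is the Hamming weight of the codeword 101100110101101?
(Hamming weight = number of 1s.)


Counting 1s in 101100110101101

9


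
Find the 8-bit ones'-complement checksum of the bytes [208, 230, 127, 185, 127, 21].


Sum = 898 mod 256 = 130
Complement = 125

125


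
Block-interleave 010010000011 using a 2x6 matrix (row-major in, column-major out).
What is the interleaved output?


Matrix:
  010010
  000011
Read columns: 001000001101

001000001101


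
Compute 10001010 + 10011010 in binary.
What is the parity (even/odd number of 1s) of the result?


10001010 = 138
10011010 = 154
Sum = 292 = 100100100
1s count = 3

odd parity (3 ones in 100100100)


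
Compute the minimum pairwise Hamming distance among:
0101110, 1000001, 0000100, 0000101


Comparing all pairs, minimum distance: 1
Can detect 0 errors, correct 0 errors

1


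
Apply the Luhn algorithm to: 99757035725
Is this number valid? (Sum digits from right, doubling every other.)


Luhn sum = 53
53 mod 10 = 3

Invalid (Luhn sum mod 10 = 3)


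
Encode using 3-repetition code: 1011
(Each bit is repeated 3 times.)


Each bit -> 3 copies

111000111111


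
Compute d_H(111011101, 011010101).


XOR: 100001000
Count of 1s: 2

2


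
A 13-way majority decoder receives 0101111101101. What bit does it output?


Ones: 9 out of 13
Threshold: 7

1 (9/13 voted 1)


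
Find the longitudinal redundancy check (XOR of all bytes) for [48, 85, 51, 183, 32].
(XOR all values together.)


XOR chain: 48 ^ 85 ^ 51 ^ 183 ^ 32 = 193

193


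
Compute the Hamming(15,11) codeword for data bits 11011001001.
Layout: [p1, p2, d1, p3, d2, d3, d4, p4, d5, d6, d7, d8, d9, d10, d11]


Parity bits: p1=1, p2=1, p3=0, p4=1

111010111001001


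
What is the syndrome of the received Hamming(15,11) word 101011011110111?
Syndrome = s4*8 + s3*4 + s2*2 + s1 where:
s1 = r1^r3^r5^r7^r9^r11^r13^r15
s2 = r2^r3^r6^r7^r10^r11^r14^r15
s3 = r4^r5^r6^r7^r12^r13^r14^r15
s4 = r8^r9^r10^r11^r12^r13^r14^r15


s1=1, s2=0, s3=1, s4=1

Syndrome = 13 (error at position 13)


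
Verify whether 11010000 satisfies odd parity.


Number of 1s: 3

Yes, parity is correct (3 ones)


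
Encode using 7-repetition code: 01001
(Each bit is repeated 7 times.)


Each bit -> 7 copies

00000001111111000000000000001111111


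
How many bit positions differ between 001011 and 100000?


XOR: 101011
Count of 1s: 4

4


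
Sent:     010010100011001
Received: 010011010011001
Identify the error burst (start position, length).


XOR: 000001110000000

Burst at position 5, length 3


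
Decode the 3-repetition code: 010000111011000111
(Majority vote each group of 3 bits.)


Groups: 010, 000, 111, 011, 000, 111
Majority votes: 001101

001101


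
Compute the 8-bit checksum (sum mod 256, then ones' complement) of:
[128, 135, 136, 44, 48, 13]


Sum = 504 mod 256 = 248
Complement = 7

7


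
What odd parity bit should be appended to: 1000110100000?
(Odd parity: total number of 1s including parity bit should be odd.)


Number of 1s in data: 4
Parity bit: 1

1


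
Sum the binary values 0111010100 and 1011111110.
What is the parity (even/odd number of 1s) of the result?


0111010100 = 468
1011111110 = 766
Sum = 1234 = 10011010010
1s count = 5

odd parity (5 ones in 10011010010)


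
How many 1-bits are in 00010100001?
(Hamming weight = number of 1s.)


Counting 1s in 00010100001

3


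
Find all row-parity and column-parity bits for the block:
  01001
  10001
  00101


Row parities: 000
Column parities: 11101

Row P: 000, Col P: 11101, Corner: 0


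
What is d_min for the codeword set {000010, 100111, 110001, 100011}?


Comparing all pairs, minimum distance: 1
Can detect 0 errors, correct 0 errors

1


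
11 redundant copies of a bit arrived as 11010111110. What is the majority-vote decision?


Ones: 8 out of 11
Threshold: 6

1 (8/11 voted 1)


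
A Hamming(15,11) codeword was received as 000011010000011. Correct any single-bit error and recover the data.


Syndrome = 10: error at position 10

Data: 01100100011 (corrected bit 10)


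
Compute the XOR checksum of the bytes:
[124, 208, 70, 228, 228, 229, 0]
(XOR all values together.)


XOR chain: 124 ^ 208 ^ 70 ^ 228 ^ 228 ^ 229 ^ 0 = 15

15


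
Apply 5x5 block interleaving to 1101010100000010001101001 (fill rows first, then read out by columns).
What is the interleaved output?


Matrix:
  11010
  10100
  00001
  00011
  01001
Read columns: 1100010001010001001000111

1100010001010001001000111


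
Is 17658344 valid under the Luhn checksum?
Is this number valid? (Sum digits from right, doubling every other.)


Luhn sum = 39
39 mod 10 = 9

Invalid (Luhn sum mod 10 = 9)


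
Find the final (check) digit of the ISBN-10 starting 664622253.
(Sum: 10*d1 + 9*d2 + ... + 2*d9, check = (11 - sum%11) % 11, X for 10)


Weighted sum: 239
239 mod 11 = 8

Check digit: 3


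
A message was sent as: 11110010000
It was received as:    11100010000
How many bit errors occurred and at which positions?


XOR: 00010000000

1 error(s) at position(s): 3


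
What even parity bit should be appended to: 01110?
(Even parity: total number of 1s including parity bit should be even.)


Number of 1s in data: 3
Parity bit: 1

1


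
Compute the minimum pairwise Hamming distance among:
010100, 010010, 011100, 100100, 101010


Comparing all pairs, minimum distance: 1
Can detect 0 errors, correct 0 errors

1


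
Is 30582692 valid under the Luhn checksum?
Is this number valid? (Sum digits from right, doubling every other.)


Luhn sum = 36
36 mod 10 = 6

Invalid (Luhn sum mod 10 = 6)


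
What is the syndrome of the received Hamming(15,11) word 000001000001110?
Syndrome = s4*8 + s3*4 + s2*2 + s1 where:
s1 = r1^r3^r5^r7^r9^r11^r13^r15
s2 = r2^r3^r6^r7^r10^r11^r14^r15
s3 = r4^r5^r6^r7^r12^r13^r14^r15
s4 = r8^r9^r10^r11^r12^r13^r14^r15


s1=1, s2=0, s3=0, s4=1

Syndrome = 9 (error at position 9)


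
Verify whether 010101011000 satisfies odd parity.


Number of 1s: 5

Yes, parity is correct (5 ones)


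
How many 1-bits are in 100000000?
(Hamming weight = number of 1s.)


Counting 1s in 100000000

1


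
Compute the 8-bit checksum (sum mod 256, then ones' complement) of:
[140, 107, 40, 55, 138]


Sum = 480 mod 256 = 224
Complement = 31

31


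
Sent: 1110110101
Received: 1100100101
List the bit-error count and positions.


XOR: 0010010000

2 error(s) at position(s): 2, 5


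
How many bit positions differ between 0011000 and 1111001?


XOR: 1100001
Count of 1s: 3

3


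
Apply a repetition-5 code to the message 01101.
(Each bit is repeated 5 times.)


Each bit -> 5 copies

0000011111111110000011111


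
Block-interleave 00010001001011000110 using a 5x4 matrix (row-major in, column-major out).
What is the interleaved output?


Matrix:
  0001
  0001
  0010
  1100
  0110
Read columns: 00010000110010111000

00010000110010111000


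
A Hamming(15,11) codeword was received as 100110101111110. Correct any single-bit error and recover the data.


Syndrome = 0: no error detected

Data: 01011111110 (no errors)


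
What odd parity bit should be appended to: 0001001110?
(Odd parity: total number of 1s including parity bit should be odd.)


Number of 1s in data: 4
Parity bit: 1

1


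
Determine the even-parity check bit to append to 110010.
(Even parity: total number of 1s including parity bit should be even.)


Number of 1s in data: 3
Parity bit: 1

1


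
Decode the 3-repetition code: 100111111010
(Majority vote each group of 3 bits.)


Groups: 100, 111, 111, 010
Majority votes: 0110

0110


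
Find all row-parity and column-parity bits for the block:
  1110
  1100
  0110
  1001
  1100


Row parities: 10000
Column parities: 0001

Row P: 10000, Col P: 0001, Corner: 1


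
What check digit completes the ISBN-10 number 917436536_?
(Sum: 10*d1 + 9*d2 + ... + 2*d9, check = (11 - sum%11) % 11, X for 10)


Weighted sum: 272
272 mod 11 = 8

Check digit: 3


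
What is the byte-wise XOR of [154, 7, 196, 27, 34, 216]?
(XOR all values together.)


XOR chain: 154 ^ 7 ^ 196 ^ 27 ^ 34 ^ 216 = 184

184


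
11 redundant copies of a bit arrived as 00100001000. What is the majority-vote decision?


Ones: 2 out of 11
Threshold: 6

0 (2/11 voted 1)


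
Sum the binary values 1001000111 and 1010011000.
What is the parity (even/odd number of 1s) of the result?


1001000111 = 583
1010011000 = 664
Sum = 1247 = 10011011111
1s count = 8

even parity (8 ones in 10011011111)


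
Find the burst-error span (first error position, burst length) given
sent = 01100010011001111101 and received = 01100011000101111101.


XOR: 00000001011100000000

Burst at position 7, length 5


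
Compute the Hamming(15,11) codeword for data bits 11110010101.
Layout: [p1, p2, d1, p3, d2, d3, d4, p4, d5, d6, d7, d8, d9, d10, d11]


Parity bits: p1=0, p2=1, p3=1, p4=1

011111110010101


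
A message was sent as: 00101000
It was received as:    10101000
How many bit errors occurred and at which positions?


XOR: 10000000

1 error(s) at position(s): 0


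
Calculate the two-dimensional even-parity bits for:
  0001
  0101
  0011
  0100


Row parities: 1001
Column parities: 0011

Row P: 1001, Col P: 0011, Corner: 0


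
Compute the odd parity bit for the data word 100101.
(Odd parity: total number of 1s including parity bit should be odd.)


Number of 1s in data: 3
Parity bit: 0

0


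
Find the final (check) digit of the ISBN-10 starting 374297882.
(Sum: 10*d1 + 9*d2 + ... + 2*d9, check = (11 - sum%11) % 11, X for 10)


Weighted sum: 288
288 mod 11 = 2

Check digit: 9


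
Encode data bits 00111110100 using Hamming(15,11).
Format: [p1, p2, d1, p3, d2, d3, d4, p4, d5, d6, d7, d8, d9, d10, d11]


Parity bits: p1=0, p2=0, p3=1, p4=0

000101101110100


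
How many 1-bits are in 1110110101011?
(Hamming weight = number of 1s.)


Counting 1s in 1110110101011

9


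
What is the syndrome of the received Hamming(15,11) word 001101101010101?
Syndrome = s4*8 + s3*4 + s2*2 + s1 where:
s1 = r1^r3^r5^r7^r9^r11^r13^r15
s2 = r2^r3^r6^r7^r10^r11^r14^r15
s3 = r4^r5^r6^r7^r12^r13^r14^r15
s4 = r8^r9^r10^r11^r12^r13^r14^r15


s1=0, s2=1, s3=1, s4=0

Syndrome = 6 (error at position 6)


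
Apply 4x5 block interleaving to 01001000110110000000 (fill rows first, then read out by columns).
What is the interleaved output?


Matrix:
  01001
  00011
  01100
  00000
Read columns: 00001010001001001100

00001010001001001100


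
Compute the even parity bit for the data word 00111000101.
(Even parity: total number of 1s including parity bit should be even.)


Number of 1s in data: 5
Parity bit: 1

1


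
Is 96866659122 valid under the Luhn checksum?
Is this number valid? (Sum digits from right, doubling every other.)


Luhn sum = 53
53 mod 10 = 3

Invalid (Luhn sum mod 10 = 3)


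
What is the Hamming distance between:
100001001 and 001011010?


XOR: 101010011
Count of 1s: 5

5


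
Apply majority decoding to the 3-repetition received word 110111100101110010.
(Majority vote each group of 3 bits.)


Groups: 110, 111, 100, 101, 110, 010
Majority votes: 110110

110110


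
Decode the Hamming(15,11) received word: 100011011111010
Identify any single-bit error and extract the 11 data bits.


Syndrome = 0: no error detected

Data: 01101111010 (no errors)


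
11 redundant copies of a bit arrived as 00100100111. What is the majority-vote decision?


Ones: 5 out of 11
Threshold: 6

0 (5/11 voted 1)


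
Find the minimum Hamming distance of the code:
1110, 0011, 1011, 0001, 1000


Comparing all pairs, minimum distance: 1
Can detect 0 errors, correct 0 errors

1


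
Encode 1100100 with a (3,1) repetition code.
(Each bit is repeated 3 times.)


Each bit -> 3 copies

111111000000111000000


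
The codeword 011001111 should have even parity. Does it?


Number of 1s: 6

Yes, parity is correct (6 ones)


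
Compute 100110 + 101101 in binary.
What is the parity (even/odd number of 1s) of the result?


100110 = 38
101101 = 45
Sum = 83 = 1010011
1s count = 4

even parity (4 ones in 1010011)


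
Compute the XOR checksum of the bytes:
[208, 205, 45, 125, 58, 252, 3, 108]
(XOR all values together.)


XOR chain: 208 ^ 205 ^ 45 ^ 125 ^ 58 ^ 252 ^ 3 ^ 108 = 228

228


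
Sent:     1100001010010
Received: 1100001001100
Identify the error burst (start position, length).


XOR: 0000000011110

Burst at position 8, length 4


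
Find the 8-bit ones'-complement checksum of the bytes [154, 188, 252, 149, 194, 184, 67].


Sum = 1188 mod 256 = 164
Complement = 91

91


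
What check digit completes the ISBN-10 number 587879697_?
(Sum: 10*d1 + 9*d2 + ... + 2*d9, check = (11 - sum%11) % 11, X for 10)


Weighted sum: 386
386 mod 11 = 1

Check digit: X


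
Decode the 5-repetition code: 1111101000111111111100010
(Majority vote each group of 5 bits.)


Groups: 11111, 01000, 11111, 11111, 00010
Majority votes: 10110

10110


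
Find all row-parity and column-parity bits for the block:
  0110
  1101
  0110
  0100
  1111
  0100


Row parities: 010101
Column parities: 0010

Row P: 010101, Col P: 0010, Corner: 1


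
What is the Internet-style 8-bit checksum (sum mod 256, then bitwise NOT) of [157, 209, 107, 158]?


Sum = 631 mod 256 = 119
Complement = 136

136


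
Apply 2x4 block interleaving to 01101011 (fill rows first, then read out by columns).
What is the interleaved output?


Matrix:
  0110
  1011
Read columns: 01101101

01101101


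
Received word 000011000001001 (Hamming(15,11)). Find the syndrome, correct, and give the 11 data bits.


Syndrome = 0: no error detected

Data: 01100001001 (no errors)


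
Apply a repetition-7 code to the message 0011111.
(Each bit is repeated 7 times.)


Each bit -> 7 copies

0000000000000011111111111111111111111111111111111


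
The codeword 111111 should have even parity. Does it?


Number of 1s: 6

Yes, parity is correct (6 ones)


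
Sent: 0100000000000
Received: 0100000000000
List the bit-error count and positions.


XOR: 0000000000000

0 errors (received matches sent)


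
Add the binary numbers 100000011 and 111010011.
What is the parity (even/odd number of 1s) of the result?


100000011 = 259
111010011 = 467
Sum = 726 = 1011010110
1s count = 6

even parity (6 ones in 1011010110)


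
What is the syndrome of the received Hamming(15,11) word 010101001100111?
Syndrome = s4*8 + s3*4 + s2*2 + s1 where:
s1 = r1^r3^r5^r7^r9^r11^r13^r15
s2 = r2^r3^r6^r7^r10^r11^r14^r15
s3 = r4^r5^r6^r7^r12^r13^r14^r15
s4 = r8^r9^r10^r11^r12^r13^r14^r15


s1=1, s2=1, s3=1, s4=1

Syndrome = 15 (error at position 15)


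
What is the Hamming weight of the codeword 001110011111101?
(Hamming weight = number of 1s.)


Counting 1s in 001110011111101

10


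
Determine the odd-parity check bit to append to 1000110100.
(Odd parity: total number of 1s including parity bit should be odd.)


Number of 1s in data: 4
Parity bit: 1

1


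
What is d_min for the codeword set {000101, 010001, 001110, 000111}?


Comparing all pairs, minimum distance: 1
Can detect 0 errors, correct 0 errors

1


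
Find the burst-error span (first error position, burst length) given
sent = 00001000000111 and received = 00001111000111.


XOR: 00000111000000

Burst at position 5, length 3


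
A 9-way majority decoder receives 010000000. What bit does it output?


Ones: 1 out of 9
Threshold: 5

0 (1/9 voted 1)


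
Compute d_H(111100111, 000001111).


XOR: 111101000
Count of 1s: 5

5


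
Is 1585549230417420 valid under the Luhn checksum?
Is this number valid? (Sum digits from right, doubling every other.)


Luhn sum = 63
63 mod 10 = 3

Invalid (Luhn sum mod 10 = 3)


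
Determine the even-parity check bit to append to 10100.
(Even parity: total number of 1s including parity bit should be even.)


Number of 1s in data: 2
Parity bit: 0

0
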